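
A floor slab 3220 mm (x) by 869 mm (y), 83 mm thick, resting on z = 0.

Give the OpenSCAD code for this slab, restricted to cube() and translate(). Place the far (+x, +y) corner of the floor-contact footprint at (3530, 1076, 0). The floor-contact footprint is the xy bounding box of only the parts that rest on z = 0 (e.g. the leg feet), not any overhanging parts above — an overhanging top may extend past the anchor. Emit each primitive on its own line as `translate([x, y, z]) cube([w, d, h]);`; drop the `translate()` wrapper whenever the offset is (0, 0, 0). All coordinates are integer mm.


translate([310, 207, 0]) cube([3220, 869, 83]);


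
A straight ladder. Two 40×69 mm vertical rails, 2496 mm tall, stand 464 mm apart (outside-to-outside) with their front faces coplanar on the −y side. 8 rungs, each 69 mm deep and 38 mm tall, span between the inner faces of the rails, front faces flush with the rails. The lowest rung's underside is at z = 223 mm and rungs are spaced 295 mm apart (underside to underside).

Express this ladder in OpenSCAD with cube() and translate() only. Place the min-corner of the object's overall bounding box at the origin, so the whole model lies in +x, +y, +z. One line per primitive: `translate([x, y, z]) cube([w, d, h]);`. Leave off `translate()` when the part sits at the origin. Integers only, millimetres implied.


cube([40, 69, 2496]);
translate([424, 0, 0]) cube([40, 69, 2496]);
translate([40, 0, 223]) cube([384, 69, 38]);
translate([40, 0, 518]) cube([384, 69, 38]);
translate([40, 0, 813]) cube([384, 69, 38]);
translate([40, 0, 1108]) cube([384, 69, 38]);
translate([40, 0, 1403]) cube([384, 69, 38]);
translate([40, 0, 1698]) cube([384, 69, 38]);
translate([40, 0, 1993]) cube([384, 69, 38]);
translate([40, 0, 2288]) cube([384, 69, 38]);


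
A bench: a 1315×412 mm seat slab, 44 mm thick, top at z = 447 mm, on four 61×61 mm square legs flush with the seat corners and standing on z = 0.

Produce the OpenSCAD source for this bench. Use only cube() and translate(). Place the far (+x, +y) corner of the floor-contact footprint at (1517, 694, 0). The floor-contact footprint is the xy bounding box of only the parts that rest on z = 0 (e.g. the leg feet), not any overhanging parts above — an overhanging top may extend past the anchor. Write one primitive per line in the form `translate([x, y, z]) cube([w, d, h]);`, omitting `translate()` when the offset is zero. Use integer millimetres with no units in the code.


translate([202, 282, 403]) cube([1315, 412, 44]);
translate([202, 282, 0]) cube([61, 61, 403]);
translate([202, 633, 0]) cube([61, 61, 403]);
translate([1456, 282, 0]) cube([61, 61, 403]);
translate([1456, 633, 0]) cube([61, 61, 403]);


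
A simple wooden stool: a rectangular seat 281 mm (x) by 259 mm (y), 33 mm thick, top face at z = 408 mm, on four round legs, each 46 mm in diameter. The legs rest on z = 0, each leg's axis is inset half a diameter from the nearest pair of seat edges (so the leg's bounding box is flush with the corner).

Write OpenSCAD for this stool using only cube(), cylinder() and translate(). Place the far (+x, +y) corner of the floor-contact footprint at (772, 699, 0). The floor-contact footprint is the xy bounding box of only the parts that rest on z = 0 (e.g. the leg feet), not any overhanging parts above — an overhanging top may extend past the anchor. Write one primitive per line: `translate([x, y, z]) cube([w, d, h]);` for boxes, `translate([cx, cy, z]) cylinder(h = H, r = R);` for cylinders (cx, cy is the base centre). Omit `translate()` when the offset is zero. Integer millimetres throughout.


// leg_h = 408 - 33 = 375
translate([491, 440, 375]) cube([281, 259, 33]);
translate([514, 463, 0]) cylinder(h = 375, r = 23);
translate([749, 463, 0]) cylinder(h = 375, r = 23);
translate([514, 676, 0]) cylinder(h = 375, r = 23);
translate([749, 676, 0]) cylinder(h = 375, r = 23);


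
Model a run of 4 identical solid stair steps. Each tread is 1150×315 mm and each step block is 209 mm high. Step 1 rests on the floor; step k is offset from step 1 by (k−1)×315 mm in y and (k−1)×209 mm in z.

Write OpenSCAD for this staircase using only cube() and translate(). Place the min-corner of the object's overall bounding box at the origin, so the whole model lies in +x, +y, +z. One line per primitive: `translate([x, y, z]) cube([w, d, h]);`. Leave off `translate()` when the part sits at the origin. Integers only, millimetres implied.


cube([1150, 315, 209]);
translate([0, 315, 209]) cube([1150, 315, 209]);
translate([0, 630, 418]) cube([1150, 315, 209]);
translate([0, 945, 627]) cube([1150, 315, 209]);


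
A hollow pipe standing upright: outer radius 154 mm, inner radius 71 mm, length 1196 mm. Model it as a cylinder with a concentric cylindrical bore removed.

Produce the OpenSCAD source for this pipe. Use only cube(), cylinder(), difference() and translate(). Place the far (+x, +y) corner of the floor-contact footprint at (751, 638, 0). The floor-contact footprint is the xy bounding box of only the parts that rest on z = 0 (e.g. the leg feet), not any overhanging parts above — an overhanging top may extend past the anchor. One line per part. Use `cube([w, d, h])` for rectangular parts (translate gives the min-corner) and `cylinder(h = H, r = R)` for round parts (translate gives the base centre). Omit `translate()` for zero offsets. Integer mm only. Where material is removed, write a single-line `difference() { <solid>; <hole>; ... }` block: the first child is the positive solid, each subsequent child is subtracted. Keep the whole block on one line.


difference() { translate([597, 484, 0]) cylinder(h = 1196, r = 154); translate([597, 484, 0]) cylinder(h = 1196, r = 71); }


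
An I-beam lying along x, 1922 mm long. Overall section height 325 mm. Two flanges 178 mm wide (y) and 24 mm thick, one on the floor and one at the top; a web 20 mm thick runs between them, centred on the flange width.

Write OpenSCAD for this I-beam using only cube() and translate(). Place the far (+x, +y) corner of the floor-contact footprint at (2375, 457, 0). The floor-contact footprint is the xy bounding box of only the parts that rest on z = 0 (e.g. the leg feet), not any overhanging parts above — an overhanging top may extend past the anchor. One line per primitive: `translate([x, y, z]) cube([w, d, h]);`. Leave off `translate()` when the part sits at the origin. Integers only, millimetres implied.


translate([453, 279, 0]) cube([1922, 178, 24]);
translate([453, 358, 24]) cube([1922, 20, 277]);
translate([453, 279, 301]) cube([1922, 178, 24]);


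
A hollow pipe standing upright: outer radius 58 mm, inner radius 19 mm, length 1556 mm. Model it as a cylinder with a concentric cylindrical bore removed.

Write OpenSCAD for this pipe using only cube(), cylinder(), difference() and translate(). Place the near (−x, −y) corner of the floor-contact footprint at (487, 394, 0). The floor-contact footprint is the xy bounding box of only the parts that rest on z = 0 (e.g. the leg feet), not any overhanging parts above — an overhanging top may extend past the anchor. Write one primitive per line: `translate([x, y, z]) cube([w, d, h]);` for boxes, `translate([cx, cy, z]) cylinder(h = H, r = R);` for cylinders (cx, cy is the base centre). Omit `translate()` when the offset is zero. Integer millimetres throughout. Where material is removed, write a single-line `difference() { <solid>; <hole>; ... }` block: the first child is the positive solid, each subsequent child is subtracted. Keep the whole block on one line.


difference() { translate([545, 452, 0]) cylinder(h = 1556, r = 58); translate([545, 452, 0]) cylinder(h = 1556, r = 19); }


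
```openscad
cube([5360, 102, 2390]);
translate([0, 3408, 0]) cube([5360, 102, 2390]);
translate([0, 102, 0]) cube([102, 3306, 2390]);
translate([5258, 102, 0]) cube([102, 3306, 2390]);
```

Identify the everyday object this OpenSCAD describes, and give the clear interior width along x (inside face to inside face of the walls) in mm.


A house (or room) frame. The interior width is 5156 mm.

Four 2390 mm walls enclosing a rectangle with no floor or roof — a room or house frame. Outside width is 5360 mm and wall thickness is 102 mm, so the interior width is 5360 − 2 × 102 = 5156 mm.


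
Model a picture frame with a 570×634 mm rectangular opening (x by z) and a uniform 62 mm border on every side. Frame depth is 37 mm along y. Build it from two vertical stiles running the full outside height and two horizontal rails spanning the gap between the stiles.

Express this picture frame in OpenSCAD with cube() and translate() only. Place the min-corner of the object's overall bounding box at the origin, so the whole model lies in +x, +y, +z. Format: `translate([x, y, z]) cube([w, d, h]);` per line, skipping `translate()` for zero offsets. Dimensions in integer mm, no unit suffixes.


cube([62, 37, 758]);
translate([632, 0, 0]) cube([62, 37, 758]);
translate([62, 0, 0]) cube([570, 37, 62]);
translate([62, 0, 696]) cube([570, 37, 62]);


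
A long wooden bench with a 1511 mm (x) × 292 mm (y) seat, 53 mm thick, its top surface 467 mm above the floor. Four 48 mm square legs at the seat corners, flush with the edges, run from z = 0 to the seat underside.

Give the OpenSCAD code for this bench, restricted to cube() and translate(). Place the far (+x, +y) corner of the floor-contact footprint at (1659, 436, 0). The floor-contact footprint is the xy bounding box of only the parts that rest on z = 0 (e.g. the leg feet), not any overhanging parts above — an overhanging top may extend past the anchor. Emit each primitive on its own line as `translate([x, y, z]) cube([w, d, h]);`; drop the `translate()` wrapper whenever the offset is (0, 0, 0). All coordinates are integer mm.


translate([148, 144, 414]) cube([1511, 292, 53]);
translate([148, 144, 0]) cube([48, 48, 414]);
translate([148, 388, 0]) cube([48, 48, 414]);
translate([1611, 144, 0]) cube([48, 48, 414]);
translate([1611, 388, 0]) cube([48, 48, 414]);


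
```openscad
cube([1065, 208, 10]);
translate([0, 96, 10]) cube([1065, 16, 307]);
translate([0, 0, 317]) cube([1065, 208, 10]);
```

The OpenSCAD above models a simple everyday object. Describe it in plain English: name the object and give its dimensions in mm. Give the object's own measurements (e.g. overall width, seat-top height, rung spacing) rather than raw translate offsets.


An I-beam lying along x, 1065 mm long. Overall section height 327 mm. Two flanges 208 mm wide (y) and 10 mm thick, one on the floor and one at the top; a web 16 mm thick runs between them, centred on the flange width.


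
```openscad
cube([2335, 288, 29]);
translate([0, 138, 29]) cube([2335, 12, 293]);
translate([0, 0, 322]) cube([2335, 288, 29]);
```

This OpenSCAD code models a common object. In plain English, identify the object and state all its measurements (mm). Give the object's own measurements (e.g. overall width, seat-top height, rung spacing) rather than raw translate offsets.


An I-beam lying along x, 2335 mm long. Overall section height 351 mm. Two flanges 288 mm wide (y) and 29 mm thick, one on the floor and one at the top; a web 12 mm thick runs between them, centred on the flange width.


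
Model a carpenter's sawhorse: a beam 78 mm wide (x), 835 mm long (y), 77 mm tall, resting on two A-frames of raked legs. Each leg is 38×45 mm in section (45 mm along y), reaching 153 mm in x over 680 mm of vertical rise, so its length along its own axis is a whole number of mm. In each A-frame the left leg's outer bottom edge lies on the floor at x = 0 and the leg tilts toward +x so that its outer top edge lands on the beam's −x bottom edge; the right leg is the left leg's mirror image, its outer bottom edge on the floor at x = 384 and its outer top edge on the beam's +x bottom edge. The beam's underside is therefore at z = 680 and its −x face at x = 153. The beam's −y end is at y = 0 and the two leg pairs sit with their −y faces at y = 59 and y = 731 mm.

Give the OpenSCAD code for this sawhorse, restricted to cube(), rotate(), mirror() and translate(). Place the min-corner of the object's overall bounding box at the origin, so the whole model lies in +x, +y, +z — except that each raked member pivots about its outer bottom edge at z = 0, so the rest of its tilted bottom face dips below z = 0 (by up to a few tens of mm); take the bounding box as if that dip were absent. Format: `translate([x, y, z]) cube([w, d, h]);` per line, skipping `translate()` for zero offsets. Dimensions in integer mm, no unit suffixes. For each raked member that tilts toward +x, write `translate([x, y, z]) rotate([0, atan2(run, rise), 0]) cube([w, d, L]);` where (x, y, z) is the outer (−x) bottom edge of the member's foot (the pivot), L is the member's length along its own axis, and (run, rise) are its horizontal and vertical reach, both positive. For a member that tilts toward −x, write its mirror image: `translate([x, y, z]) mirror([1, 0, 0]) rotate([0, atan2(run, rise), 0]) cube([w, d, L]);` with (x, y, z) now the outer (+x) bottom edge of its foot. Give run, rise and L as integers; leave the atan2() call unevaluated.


translate([153, 0, 680]) cube([78, 835, 77]);
translate([0, 59, 0]) rotate([0, atan2(153, 680), 0]) cube([38, 45, 697]);
translate([384, 59, 0]) mirror([1, 0, 0]) rotate([0, atan2(153, 680), 0]) cube([38, 45, 697]);
translate([0, 731, 0]) rotate([0, atan2(153, 680), 0]) cube([38, 45, 697]);
translate([384, 731, 0]) mirror([1, 0, 0]) rotate([0, atan2(153, 680), 0]) cube([38, 45, 697]);


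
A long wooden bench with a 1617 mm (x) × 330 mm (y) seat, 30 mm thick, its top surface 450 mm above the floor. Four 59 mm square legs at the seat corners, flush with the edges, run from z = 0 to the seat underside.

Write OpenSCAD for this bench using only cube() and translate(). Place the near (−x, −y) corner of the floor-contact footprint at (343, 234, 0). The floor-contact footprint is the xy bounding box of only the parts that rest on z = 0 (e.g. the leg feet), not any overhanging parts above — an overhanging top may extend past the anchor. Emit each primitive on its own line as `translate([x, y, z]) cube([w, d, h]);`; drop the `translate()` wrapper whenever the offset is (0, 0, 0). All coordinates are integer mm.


translate([343, 234, 420]) cube([1617, 330, 30]);
translate([343, 234, 0]) cube([59, 59, 420]);
translate([343, 505, 0]) cube([59, 59, 420]);
translate([1901, 234, 0]) cube([59, 59, 420]);
translate([1901, 505, 0]) cube([59, 59, 420]);


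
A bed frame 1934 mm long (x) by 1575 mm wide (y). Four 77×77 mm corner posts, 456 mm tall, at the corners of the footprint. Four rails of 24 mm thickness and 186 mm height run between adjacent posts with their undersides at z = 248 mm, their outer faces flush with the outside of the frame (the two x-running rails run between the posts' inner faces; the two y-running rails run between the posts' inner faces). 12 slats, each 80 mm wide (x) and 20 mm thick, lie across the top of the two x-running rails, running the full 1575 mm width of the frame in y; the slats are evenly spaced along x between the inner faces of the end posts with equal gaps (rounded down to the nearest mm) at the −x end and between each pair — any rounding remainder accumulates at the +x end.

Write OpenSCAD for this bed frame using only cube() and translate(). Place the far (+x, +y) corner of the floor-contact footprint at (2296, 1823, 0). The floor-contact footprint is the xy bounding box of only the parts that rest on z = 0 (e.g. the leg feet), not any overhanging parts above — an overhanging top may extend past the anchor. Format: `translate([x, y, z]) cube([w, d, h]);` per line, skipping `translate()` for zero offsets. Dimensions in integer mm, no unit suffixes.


// slat z = rail_z + rail_h = 248 + 186 = 434
// slat gap = ⌊(1780 − 12·80) / 13⌋ = 63
translate([362, 248, 0]) cube([77, 77, 456]);
translate([362, 1746, 0]) cube([77, 77, 456]);
translate([2219, 248, 0]) cube([77, 77, 456]);
translate([2219, 1746, 0]) cube([77, 77, 456]);
translate([439, 248, 248]) cube([1780, 24, 186]);
translate([439, 1799, 248]) cube([1780, 24, 186]);
translate([362, 325, 248]) cube([24, 1421, 186]);
translate([2272, 325, 248]) cube([24, 1421, 186]);
translate([502, 248, 434]) cube([80, 1575, 20]);
translate([645, 248, 434]) cube([80, 1575, 20]);
translate([788, 248, 434]) cube([80, 1575, 20]);
translate([931, 248, 434]) cube([80, 1575, 20]);
translate([1074, 248, 434]) cube([80, 1575, 20]);
translate([1217, 248, 434]) cube([80, 1575, 20]);
translate([1360, 248, 434]) cube([80, 1575, 20]);
translate([1503, 248, 434]) cube([80, 1575, 20]);
translate([1646, 248, 434]) cube([80, 1575, 20]);
translate([1789, 248, 434]) cube([80, 1575, 20]);
translate([1932, 248, 434]) cube([80, 1575, 20]);
translate([2075, 248, 434]) cube([80, 1575, 20]);


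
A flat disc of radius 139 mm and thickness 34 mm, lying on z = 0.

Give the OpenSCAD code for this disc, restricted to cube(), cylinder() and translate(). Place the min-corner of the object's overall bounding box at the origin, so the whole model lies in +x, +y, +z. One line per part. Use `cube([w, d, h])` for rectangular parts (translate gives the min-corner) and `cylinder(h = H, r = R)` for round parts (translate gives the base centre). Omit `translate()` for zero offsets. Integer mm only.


translate([139, 139, 0]) cylinder(h = 34, r = 139);


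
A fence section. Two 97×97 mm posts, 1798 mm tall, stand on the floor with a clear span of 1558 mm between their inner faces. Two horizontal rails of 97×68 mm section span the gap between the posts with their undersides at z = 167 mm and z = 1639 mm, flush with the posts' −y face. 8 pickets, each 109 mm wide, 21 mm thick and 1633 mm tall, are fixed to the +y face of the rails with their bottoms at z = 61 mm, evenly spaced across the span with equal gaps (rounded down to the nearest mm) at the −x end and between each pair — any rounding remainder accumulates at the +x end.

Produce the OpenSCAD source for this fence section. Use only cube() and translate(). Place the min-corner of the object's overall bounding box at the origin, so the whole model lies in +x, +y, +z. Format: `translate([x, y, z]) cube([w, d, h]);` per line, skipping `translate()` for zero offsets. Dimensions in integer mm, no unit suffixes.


cube([97, 97, 1798]);
translate([1655, 0, 0]) cube([97, 97, 1798]);
translate([97, 0, 167]) cube([1558, 97, 68]);
translate([97, 0, 1639]) cube([1558, 97, 68]);
translate([173, 97, 61]) cube([109, 21, 1633]);
translate([358, 97, 61]) cube([109, 21, 1633]);
translate([543, 97, 61]) cube([109, 21, 1633]);
translate([728, 97, 61]) cube([109, 21, 1633]);
translate([913, 97, 61]) cube([109, 21, 1633]);
translate([1098, 97, 61]) cube([109, 21, 1633]);
translate([1283, 97, 61]) cube([109, 21, 1633]);
translate([1468, 97, 61]) cube([109, 21, 1633]);


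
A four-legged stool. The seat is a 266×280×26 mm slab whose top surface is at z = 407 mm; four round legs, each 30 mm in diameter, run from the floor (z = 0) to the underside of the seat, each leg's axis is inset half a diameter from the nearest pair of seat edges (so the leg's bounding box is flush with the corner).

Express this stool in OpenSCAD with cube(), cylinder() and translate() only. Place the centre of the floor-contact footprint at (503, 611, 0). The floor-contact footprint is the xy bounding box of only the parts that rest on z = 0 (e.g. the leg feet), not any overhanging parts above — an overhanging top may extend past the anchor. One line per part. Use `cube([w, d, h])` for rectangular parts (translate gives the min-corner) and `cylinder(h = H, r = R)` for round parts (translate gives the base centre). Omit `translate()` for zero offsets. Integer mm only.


// leg_h = 407 - 26 = 381
translate([370, 471, 381]) cube([266, 280, 26]);
translate([385, 486, 0]) cylinder(h = 381, r = 15);
translate([621, 486, 0]) cylinder(h = 381, r = 15);
translate([385, 736, 0]) cylinder(h = 381, r = 15);
translate([621, 736, 0]) cylinder(h = 381, r = 15);


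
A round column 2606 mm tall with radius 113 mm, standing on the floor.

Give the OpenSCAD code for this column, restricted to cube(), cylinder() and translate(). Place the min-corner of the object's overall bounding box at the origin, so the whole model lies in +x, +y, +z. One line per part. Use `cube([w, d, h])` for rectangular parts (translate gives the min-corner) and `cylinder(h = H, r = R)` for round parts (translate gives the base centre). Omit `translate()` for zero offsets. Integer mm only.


translate([113, 113, 0]) cylinder(h = 2606, r = 113);


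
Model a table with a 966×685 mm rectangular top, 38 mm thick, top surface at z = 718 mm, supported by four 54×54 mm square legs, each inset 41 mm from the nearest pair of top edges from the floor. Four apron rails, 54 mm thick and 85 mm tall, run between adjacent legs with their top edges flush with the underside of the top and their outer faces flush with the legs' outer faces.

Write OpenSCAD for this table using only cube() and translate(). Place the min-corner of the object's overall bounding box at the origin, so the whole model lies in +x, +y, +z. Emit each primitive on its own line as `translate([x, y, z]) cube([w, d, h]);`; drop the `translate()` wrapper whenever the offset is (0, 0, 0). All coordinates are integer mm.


translate([0, 0, 680]) cube([966, 685, 38]);
translate([41, 41, 0]) cube([54, 54, 680]);
translate([871, 41, 0]) cube([54, 54, 680]);
translate([41, 590, 0]) cube([54, 54, 680]);
translate([871, 590, 0]) cube([54, 54, 680]);
translate([95, 41, 595]) cube([776, 54, 85]);
translate([95, 590, 595]) cube([776, 54, 85]);
translate([41, 95, 595]) cube([54, 495, 85]);
translate([871, 95, 595]) cube([54, 495, 85]);


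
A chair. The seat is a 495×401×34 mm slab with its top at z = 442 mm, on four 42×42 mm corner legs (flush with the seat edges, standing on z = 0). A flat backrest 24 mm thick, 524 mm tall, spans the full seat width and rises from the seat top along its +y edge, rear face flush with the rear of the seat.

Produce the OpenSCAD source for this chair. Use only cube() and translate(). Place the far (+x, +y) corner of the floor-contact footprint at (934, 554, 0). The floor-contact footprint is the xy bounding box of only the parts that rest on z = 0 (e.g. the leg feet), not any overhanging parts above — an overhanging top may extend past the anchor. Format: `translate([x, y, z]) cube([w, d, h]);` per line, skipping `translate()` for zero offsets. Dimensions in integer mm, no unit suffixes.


translate([439, 153, 408]) cube([495, 401, 34]);
translate([439, 153, 0]) cube([42, 42, 408]);
translate([892, 153, 0]) cube([42, 42, 408]);
translate([439, 512, 0]) cube([42, 42, 408]);
translate([892, 512, 0]) cube([42, 42, 408]);
translate([439, 530, 442]) cube([495, 24, 524]);


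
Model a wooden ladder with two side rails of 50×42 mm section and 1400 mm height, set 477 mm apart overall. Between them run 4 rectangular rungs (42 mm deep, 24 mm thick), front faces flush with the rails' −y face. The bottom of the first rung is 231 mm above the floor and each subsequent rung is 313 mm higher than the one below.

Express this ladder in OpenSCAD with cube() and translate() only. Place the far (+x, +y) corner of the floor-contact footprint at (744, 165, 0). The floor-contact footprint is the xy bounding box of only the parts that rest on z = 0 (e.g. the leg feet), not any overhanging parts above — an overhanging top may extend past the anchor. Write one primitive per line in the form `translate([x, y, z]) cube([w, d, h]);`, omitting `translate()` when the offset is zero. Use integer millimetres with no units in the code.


// rung span = 477 - 2*50 = 377
// rung[k] z = 231 + k*313
translate([267, 123, 0]) cube([50, 42, 1400]);
translate([694, 123, 0]) cube([50, 42, 1400]);
translate([317, 123, 231]) cube([377, 42, 24]);
translate([317, 123, 544]) cube([377, 42, 24]);
translate([317, 123, 857]) cube([377, 42, 24]);
translate([317, 123, 1170]) cube([377, 42, 24]);


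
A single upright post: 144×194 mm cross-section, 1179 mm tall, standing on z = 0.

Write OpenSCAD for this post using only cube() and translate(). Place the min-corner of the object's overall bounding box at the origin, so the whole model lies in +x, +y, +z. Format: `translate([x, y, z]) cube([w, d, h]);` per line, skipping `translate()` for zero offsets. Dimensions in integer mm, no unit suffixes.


cube([144, 194, 1179]);


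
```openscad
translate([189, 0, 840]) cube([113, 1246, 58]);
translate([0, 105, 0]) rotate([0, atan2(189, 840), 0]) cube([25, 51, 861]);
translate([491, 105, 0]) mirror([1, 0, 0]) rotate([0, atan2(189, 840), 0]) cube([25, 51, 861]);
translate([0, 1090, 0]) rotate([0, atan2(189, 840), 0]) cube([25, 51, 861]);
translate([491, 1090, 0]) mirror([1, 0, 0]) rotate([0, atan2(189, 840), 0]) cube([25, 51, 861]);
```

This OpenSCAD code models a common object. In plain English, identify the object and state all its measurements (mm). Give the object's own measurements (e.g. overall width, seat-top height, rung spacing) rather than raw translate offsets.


A sawhorse. A 113×1246×58 mm beam (x, y, z) sits on two A-frame leg pairs. Each pair is two raked legs of 25×51 mm section (51 mm along y) splaying symmetrically in x. Each leg rises 840 mm vertically over 189 mm of horizontal reach and is 861 mm long along its own axis. Every leg's outer bottom edge rests on the floor and its outer top edge meets a bottom edge of the beam — the left legs (tilting toward +x) meet the beam's −x bottom edge, the right legs (their mirror images, tilting toward −x) meet its +x bottom edge — so the leg tops tuck under the beam, the beam's underside is 840 mm above the floor, and the feet are 491 mm apart outside-to-outside with the beam centred between them. The two leg pairs are set in 105 mm from either end of the beam.


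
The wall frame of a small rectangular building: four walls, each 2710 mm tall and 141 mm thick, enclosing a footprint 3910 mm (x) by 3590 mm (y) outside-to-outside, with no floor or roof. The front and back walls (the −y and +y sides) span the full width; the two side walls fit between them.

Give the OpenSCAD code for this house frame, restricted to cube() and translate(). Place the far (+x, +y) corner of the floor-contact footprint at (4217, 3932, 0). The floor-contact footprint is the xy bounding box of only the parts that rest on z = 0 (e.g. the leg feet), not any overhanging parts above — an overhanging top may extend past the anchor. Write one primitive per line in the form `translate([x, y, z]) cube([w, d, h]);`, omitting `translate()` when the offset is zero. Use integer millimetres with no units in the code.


translate([307, 342, 0]) cube([3910, 141, 2710]);
translate([307, 3791, 0]) cube([3910, 141, 2710]);
translate([307, 483, 0]) cube([141, 3308, 2710]);
translate([4076, 483, 0]) cube([141, 3308, 2710]);


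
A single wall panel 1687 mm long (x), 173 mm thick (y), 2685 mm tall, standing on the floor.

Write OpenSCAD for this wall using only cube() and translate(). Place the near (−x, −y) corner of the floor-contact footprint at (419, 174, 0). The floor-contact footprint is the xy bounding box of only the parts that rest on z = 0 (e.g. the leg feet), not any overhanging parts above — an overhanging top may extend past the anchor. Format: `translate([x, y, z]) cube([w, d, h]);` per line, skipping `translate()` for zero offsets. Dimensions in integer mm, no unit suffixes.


translate([419, 174, 0]) cube([1687, 173, 2685]);


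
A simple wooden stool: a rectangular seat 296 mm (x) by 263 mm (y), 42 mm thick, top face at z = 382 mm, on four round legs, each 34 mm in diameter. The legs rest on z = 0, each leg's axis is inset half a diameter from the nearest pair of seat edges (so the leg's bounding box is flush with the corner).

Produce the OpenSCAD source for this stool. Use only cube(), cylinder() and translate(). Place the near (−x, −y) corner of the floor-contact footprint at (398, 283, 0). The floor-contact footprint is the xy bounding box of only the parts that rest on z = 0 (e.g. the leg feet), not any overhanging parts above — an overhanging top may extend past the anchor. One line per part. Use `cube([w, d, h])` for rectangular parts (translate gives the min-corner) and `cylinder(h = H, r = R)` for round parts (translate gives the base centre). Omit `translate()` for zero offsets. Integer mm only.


// leg_h = 382 - 42 = 340
translate([398, 283, 340]) cube([296, 263, 42]);
translate([415, 300, 0]) cylinder(h = 340, r = 17);
translate([677, 300, 0]) cylinder(h = 340, r = 17);
translate([415, 529, 0]) cylinder(h = 340, r = 17);
translate([677, 529, 0]) cylinder(h = 340, r = 17);


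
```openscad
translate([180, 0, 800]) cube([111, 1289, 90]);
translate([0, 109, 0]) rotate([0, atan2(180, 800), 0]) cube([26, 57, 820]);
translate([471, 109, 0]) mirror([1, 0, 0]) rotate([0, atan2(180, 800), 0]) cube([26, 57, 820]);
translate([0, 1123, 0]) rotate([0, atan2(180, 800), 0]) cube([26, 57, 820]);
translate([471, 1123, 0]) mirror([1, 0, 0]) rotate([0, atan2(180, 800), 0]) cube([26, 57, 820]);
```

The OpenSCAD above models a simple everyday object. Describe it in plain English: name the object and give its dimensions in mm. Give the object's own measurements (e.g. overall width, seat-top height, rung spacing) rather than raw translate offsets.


A sawhorse. A 111×1289×90 mm beam (x, y, z) sits on two A-frame leg pairs. Each pair is two raked legs of 26×57 mm section (57 mm along y) splaying symmetrically in x. Each leg rises 800 mm vertically over 180 mm of horizontal reach and is 820 mm long along its own axis. Every leg's outer bottom edge rests on the floor and its outer top edge meets a bottom edge of the beam — the left legs (tilting toward +x) meet the beam's −x bottom edge, the right legs (their mirror images, tilting toward −x) meet its +x bottom edge — so the leg tops tuck under the beam, the beam's underside is 800 mm above the floor, and the feet are 471 mm apart outside-to-outside with the beam centred between them. The two leg pairs are set in 109 mm from either end of the beam.


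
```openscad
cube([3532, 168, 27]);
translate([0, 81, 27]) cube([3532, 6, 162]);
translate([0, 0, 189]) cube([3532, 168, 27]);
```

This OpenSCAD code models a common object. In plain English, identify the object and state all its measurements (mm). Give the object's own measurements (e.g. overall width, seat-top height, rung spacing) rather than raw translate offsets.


An I-beam lying along x, 3532 mm long. Overall section height 216 mm. Two flanges 168 mm wide (y) and 27 mm thick, one on the floor and one at the top; a web 6 mm thick runs between them, centred on the flange width.


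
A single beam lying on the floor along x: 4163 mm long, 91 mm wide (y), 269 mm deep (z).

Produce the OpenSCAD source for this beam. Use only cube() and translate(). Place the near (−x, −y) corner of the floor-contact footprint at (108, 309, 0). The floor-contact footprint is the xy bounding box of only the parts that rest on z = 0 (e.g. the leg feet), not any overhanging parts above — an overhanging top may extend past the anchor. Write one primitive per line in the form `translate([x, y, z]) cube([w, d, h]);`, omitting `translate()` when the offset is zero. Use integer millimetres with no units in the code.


translate([108, 309, 0]) cube([4163, 91, 269]);


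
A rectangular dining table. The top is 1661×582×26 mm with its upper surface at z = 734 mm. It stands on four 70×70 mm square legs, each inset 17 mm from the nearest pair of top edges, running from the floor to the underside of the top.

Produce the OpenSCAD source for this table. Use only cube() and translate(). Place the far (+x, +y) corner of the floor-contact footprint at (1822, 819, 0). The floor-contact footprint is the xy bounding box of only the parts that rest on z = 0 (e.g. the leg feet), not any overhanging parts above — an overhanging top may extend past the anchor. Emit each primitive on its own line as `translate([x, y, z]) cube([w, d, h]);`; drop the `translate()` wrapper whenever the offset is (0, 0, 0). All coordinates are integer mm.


translate([178, 254, 708]) cube([1661, 582, 26]);
translate([195, 271, 0]) cube([70, 70, 708]);
translate([1752, 271, 0]) cube([70, 70, 708]);
translate([195, 749, 0]) cube([70, 70, 708]);
translate([1752, 749, 0]) cube([70, 70, 708]);


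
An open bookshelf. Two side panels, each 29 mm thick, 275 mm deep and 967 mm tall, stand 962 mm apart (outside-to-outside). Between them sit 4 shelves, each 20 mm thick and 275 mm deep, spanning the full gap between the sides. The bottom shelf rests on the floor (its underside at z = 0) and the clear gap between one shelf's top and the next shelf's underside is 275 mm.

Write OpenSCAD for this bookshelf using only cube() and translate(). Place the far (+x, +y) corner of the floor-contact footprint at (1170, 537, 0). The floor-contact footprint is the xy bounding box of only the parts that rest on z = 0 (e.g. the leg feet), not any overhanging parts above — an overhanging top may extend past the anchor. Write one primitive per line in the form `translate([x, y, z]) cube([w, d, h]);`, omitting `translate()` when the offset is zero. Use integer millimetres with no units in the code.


translate([208, 262, 0]) cube([29, 275, 967]);
translate([1141, 262, 0]) cube([29, 275, 967]);
translate([237, 262, 0]) cube([904, 275, 20]);
translate([237, 262, 295]) cube([904, 275, 20]);
translate([237, 262, 590]) cube([904, 275, 20]);
translate([237, 262, 885]) cube([904, 275, 20]);


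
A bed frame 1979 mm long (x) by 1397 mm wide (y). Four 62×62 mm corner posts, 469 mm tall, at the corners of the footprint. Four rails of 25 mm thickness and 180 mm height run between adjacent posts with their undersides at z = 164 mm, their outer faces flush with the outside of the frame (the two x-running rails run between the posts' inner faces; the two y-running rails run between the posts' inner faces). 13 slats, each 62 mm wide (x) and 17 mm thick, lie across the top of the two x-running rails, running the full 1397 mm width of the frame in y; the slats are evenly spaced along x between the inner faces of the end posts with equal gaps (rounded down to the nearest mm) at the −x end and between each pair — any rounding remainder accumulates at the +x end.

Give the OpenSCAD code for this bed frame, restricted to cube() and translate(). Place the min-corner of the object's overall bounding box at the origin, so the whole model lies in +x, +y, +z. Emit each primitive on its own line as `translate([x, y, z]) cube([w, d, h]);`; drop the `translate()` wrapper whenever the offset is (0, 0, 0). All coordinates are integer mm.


cube([62, 62, 469]);
translate([0, 1335, 0]) cube([62, 62, 469]);
translate([1917, 0, 0]) cube([62, 62, 469]);
translate([1917, 1335, 0]) cube([62, 62, 469]);
translate([62, 0, 164]) cube([1855, 25, 180]);
translate([62, 1372, 164]) cube([1855, 25, 180]);
translate([0, 62, 164]) cube([25, 1273, 180]);
translate([1954, 62, 164]) cube([25, 1273, 180]);
translate([136, 0, 344]) cube([62, 1397, 17]);
translate([272, 0, 344]) cube([62, 1397, 17]);
translate([408, 0, 344]) cube([62, 1397, 17]);
translate([544, 0, 344]) cube([62, 1397, 17]);
translate([680, 0, 344]) cube([62, 1397, 17]);
translate([816, 0, 344]) cube([62, 1397, 17]);
translate([952, 0, 344]) cube([62, 1397, 17]);
translate([1088, 0, 344]) cube([62, 1397, 17]);
translate([1224, 0, 344]) cube([62, 1397, 17]);
translate([1360, 0, 344]) cube([62, 1397, 17]);
translate([1496, 0, 344]) cube([62, 1397, 17]);
translate([1632, 0, 344]) cube([62, 1397, 17]);
translate([1768, 0, 344]) cube([62, 1397, 17]);


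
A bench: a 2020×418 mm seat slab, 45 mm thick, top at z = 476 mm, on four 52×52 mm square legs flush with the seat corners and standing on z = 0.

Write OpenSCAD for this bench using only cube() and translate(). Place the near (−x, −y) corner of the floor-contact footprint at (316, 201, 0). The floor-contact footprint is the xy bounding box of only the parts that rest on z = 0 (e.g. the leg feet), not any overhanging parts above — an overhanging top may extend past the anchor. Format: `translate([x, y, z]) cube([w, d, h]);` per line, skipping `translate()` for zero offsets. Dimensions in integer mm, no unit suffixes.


translate([316, 201, 431]) cube([2020, 418, 45]);
translate([316, 201, 0]) cube([52, 52, 431]);
translate([316, 567, 0]) cube([52, 52, 431]);
translate([2284, 201, 0]) cube([52, 52, 431]);
translate([2284, 567, 0]) cube([52, 52, 431]);


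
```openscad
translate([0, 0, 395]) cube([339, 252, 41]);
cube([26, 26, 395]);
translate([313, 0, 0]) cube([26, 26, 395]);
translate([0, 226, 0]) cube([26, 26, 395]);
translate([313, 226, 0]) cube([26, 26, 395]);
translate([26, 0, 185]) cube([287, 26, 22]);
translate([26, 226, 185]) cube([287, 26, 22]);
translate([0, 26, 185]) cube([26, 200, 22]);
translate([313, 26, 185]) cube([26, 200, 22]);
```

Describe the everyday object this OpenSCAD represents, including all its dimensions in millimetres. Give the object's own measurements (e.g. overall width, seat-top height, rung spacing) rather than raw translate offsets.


A four-legged stool. The seat is a 339×252×41 mm slab whose top surface is at z = 436 mm; four square legs, each 26×26 mm in cross-section, run from the floor (z = 0) to the underside of the seat, each flush with a corner of the seat. Four stretchers, 26 mm wide and 22 mm tall, connect adjacent legs with their undersides at z = 185 mm, each running between the inner faces of the legs it joins and aligned with the legs' outer faces on the other axis.


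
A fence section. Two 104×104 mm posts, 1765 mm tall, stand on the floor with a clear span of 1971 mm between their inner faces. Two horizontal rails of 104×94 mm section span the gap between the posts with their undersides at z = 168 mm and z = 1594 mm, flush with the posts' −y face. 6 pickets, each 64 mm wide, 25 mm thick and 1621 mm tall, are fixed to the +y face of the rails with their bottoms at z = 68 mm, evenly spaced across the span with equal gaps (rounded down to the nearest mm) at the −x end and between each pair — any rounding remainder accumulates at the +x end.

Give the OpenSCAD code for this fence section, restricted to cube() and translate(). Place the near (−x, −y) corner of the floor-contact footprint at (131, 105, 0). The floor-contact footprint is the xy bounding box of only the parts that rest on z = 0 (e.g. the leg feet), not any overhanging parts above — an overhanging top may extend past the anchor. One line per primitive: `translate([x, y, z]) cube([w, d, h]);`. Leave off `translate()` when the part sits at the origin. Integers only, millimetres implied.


translate([131, 105, 0]) cube([104, 104, 1765]);
translate([2206, 105, 0]) cube([104, 104, 1765]);
translate([235, 105, 168]) cube([1971, 104, 94]);
translate([235, 105, 1594]) cube([1971, 104, 94]);
translate([461, 209, 68]) cube([64, 25, 1621]);
translate([751, 209, 68]) cube([64, 25, 1621]);
translate([1041, 209, 68]) cube([64, 25, 1621]);
translate([1331, 209, 68]) cube([64, 25, 1621]);
translate([1621, 209, 68]) cube([64, 25, 1621]);
translate([1911, 209, 68]) cube([64, 25, 1621]);


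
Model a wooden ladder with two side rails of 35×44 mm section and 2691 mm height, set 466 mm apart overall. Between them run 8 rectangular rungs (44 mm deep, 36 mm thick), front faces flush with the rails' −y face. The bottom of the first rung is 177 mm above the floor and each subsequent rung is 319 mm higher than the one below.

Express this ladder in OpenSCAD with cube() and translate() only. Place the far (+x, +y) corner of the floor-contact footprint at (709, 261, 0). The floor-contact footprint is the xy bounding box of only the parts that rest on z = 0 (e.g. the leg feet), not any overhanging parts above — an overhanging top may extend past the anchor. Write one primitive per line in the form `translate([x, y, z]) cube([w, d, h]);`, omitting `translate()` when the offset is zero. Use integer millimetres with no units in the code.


// rung span = 466 - 2*35 = 396
// rung[k] z = 177 + k*319
translate([243, 217, 0]) cube([35, 44, 2691]);
translate([674, 217, 0]) cube([35, 44, 2691]);
translate([278, 217, 177]) cube([396, 44, 36]);
translate([278, 217, 496]) cube([396, 44, 36]);
translate([278, 217, 815]) cube([396, 44, 36]);
translate([278, 217, 1134]) cube([396, 44, 36]);
translate([278, 217, 1453]) cube([396, 44, 36]);
translate([278, 217, 1772]) cube([396, 44, 36]);
translate([278, 217, 2091]) cube([396, 44, 36]);
translate([278, 217, 2410]) cube([396, 44, 36]);
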